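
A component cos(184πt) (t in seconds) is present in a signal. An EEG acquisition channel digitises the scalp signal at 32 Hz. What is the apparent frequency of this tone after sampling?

ω = 184π rad/s → f = ω/(2π) = 92 Hz.
92 Hz mod fs = 28 Hz.
28 Hz > fs/2 = 16 Hz, folds to fs − 28 Hz = 4 Hz.

4 Hz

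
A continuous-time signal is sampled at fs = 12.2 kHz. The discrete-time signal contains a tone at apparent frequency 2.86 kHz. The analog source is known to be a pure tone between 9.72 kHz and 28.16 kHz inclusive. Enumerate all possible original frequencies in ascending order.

15.06 kHz, 21.54 kHz, 27.26 kHz

Frequencies that alias to 2.86 kHz are k·fs ± 2.86 kHz for integer k ≥ 0.
k=0: 2.86 kHz.
k=1: 9.34 kHz, 15.06 kHz.
k=2: 21.54 kHz, 27.26 kHz.
k=3: 33.74 kHz, 39.46 kHz.
Within [9.72 kHz, 28.16 kHz]: 15.06 kHz, 21.54 kHz, 27.26 kHz.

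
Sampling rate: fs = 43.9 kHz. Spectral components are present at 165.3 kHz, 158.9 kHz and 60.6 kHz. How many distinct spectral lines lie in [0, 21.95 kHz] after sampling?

fs/2 = 21.95 kHz.
165.3 kHz mod fs = 33.6 kHz.
33.6 kHz > fs/2 = 21.95 kHz, folds to fs − 33.6 kHz = 10.3 kHz.
158.9 kHz mod fs = 27.2 kHz.
27.2 kHz > fs/2 = 21.95 kHz, folds to fs − 27.2 kHz = 16.7 kHz.
60.6 kHz mod fs = 16.7 kHz.
16.7 kHz ≤ fs/2 = 21.95 kHz, appears at 16.7 kHz.
Distinct values: {10.3 kHz, 16.7 kHz} → 2.

2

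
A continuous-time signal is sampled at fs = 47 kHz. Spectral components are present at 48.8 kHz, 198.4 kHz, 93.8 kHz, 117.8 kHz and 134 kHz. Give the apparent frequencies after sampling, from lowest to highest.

0.2 kHz, 1.8 kHz, 7 kHz, 10.4 kHz, 23.2 kHz

fs/2 = 23.5 kHz.
48.8 kHz mod fs = 1.8 kHz.
1.8 kHz ≤ fs/2 = 23.5 kHz, appears at 1.8 kHz.
198.4 kHz mod fs = 10.4 kHz.
10.4 kHz ≤ fs/2 = 23.5 kHz, appears at 10.4 kHz.
93.8 kHz mod fs = 46.8 kHz.
46.8 kHz > fs/2 = 23.5 kHz, folds to fs − 46.8 kHz = 0.2 kHz.
117.8 kHz mod fs = 23.8 kHz.
23.8 kHz > fs/2 = 23.5 kHz, folds to fs − 23.8 kHz = 23.2 kHz.
134 kHz mod fs = 40 kHz.
40 kHz > fs/2 = 23.5 kHz, folds to fs − 40 kHz = 7 kHz.
Distinct values: {0.2 kHz, 1.8 kHz, 7 kHz, 10.4 kHz, 23.2 kHz}.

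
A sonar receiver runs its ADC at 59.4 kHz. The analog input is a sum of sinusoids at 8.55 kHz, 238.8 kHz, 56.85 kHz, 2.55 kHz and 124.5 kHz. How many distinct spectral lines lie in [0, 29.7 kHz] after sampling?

4

fs/2 = 29.7 kHz.
8.55 kHz ≤ fs/2 = 29.7 kHz, passes unchanged.
238.8 kHz mod fs = 1.2 kHz.
1.2 kHz ≤ fs/2 = 29.7 kHz, appears at 1.2 kHz.
56.85 kHz > fs/2 = 29.7 kHz, folds to fs − 56.85 kHz = 2.55 kHz.
2.55 kHz ≤ fs/2 = 29.7 kHz, passes unchanged.
124.5 kHz mod fs = 5.7 kHz.
5.7 kHz ≤ fs/2 = 29.7 kHz, appears at 5.7 kHz.
Distinct values: {1.2 kHz, 2.55 kHz, 5.7 kHz, 8.55 kHz} → 4.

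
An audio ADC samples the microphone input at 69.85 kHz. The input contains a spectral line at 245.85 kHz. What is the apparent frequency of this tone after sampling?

33.55 kHz

245.85 kHz mod fs = 36.3 kHz.
36.3 kHz > fs/2 = 34.925 kHz, folds to fs − 36.3 kHz = 33.55 kHz.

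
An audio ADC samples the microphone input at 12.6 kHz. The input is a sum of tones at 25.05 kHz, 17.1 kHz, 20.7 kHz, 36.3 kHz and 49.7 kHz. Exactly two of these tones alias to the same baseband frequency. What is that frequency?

4.5 kHz

fs/2 = 6.3 kHz.
25.05 kHz mod fs = 12.45 kHz.
12.45 kHz > fs/2 = 6.3 kHz, folds to fs − 12.45 kHz = 0.15 kHz.
17.1 kHz mod fs = 4.5 kHz.
4.5 kHz ≤ fs/2 = 6.3 kHz, appears at 4.5 kHz.
20.7 kHz mod fs = 8.1 kHz.
8.1 kHz > fs/2 = 6.3 kHz, folds to fs − 8.1 kHz = 4.5 kHz.
36.3 kHz mod fs = 11.1 kHz.
11.1 kHz > fs/2 = 6.3 kHz, folds to fs − 11.1 kHz = 1.5 kHz.
49.7 kHz mod fs = 11.9 kHz.
11.9 kHz > fs/2 = 6.3 kHz, folds to fs − 11.9 kHz = 0.7 kHz.
17.1 kHz and 20.7 kHz both map to 4.5 kHz.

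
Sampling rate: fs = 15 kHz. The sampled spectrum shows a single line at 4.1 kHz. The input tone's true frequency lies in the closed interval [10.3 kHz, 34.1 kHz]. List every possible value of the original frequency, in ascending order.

10.9 kHz, 19.1 kHz, 25.9 kHz, 34.1 kHz

Frequencies that alias to 4.1 kHz are k·fs ± 4.1 kHz for integer k ≥ 0.
k=0: 4.1 kHz.
k=1: 10.9 kHz, 19.1 kHz.
k=2: 25.9 kHz, 34.1 kHz.
k=3: 40.9 kHz, 49.1 kHz.
Within [10.3 kHz, 34.1 kHz]: 10.9 kHz, 19.1 kHz, 25.9 kHz, 34.1 kHz.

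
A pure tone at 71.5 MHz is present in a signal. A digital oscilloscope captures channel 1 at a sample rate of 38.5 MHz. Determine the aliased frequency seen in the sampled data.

5.5 MHz

71.5 MHz mod fs = 33 MHz.
33 MHz > fs/2 = 19.25 MHz, folds to fs − 33 MHz = 5.5 MHz.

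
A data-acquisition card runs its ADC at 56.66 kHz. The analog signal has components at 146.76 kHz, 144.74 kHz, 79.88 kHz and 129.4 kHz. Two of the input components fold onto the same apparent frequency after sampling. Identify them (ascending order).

fs/2 = 28.33 kHz.
146.76 kHz mod fs = 33.44 kHz.
33.44 kHz > fs/2 = 28.33 kHz, folds to fs − 33.44 kHz = 23.22 kHz.
144.74 kHz mod fs = 31.42 kHz.
31.42 kHz > fs/2 = 28.33 kHz, folds to fs − 31.42 kHz = 25.24 kHz.
79.88 kHz mod fs = 23.22 kHz.
23.22 kHz ≤ fs/2 = 28.33 kHz, appears at 23.22 kHz.
129.4 kHz mod fs = 16.08 kHz.
16.08 kHz ≤ fs/2 = 28.33 kHz, appears at 16.08 kHz.
79.88 kHz and 146.76 kHz both map to 23.22 kHz.

79.88 kHz, 146.76 kHz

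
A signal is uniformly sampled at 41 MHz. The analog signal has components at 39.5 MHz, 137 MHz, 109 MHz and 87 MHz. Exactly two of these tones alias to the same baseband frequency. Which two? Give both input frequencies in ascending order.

109 MHz, 137 MHz

fs/2 = 20.5 MHz.
39.5 MHz > fs/2 = 20.5 MHz, folds to fs − 39.5 MHz = 1.5 MHz.
137 MHz mod fs = 14 MHz.
14 MHz ≤ fs/2 = 20.5 MHz, appears at 14 MHz.
109 MHz mod fs = 27 MHz.
27 MHz > fs/2 = 20.5 MHz, folds to fs − 27 MHz = 14 MHz.
87 MHz mod fs = 5 MHz.
5 MHz ≤ fs/2 = 20.5 MHz, appears at 5 MHz.
109 MHz and 137 MHz both map to 14 MHz.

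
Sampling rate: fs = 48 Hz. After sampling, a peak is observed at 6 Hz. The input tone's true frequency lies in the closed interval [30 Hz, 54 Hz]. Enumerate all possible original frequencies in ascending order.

42 Hz, 54 Hz

Frequencies that alias to 6 Hz are k·fs ± 6 Hz for integer k ≥ 0.
k=0: 6 Hz.
k=1: 42 Hz, 54 Hz.
k=2: 90 Hz, 102 Hz.
Within [30 Hz, 54 Hz]: 42 Hz, 54 Hz.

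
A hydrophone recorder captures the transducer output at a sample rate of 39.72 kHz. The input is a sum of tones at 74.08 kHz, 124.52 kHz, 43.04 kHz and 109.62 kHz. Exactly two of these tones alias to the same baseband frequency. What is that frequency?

5.36 kHz

fs/2 = 19.86 kHz.
74.08 kHz mod fs = 34.36 kHz.
34.36 kHz > fs/2 = 19.86 kHz, folds to fs − 34.36 kHz = 5.36 kHz.
124.52 kHz mod fs = 5.36 kHz.
5.36 kHz ≤ fs/2 = 19.86 kHz, appears at 5.36 kHz.
43.04 kHz mod fs = 3.32 kHz.
3.32 kHz ≤ fs/2 = 19.86 kHz, appears at 3.32 kHz.
109.62 kHz mod fs = 30.18 kHz.
30.18 kHz > fs/2 = 19.86 kHz, folds to fs − 30.18 kHz = 9.54 kHz.
74.08 kHz and 124.52 kHz both map to 5.36 kHz.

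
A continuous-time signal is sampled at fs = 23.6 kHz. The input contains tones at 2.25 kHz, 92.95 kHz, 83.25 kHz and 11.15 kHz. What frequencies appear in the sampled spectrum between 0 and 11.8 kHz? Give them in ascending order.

fs/2 = 11.8 kHz.
2.25 kHz ≤ fs/2 = 11.8 kHz, passes unchanged.
92.95 kHz mod fs = 22.15 kHz.
22.15 kHz > fs/2 = 11.8 kHz, folds to fs − 22.15 kHz = 1.45 kHz.
83.25 kHz mod fs = 12.45 kHz.
12.45 kHz > fs/2 = 11.8 kHz, folds to fs − 12.45 kHz = 11.15 kHz.
11.15 kHz ≤ fs/2 = 11.8 kHz, passes unchanged.
Distinct values: {1.45 kHz, 2.25 kHz, 11.15 kHz}.

1.45 kHz, 2.25 kHz, 11.15 kHz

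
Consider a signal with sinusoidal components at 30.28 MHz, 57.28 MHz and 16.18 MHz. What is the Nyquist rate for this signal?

Highest-frequency component: 57.28 MHz.
Nyquist rate = 2 × 57.28 MHz = 114.56 MHz.

114.56 MHz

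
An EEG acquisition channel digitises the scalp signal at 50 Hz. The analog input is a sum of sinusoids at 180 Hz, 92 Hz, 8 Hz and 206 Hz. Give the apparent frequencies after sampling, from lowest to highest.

6 Hz, 8 Hz, 20 Hz

fs/2 = 25 Hz.
180 Hz mod fs = 30 Hz.
30 Hz > fs/2 = 25 Hz, folds to fs − 30 Hz = 20 Hz.
92 Hz mod fs = 42 Hz.
42 Hz > fs/2 = 25 Hz, folds to fs − 42 Hz = 8 Hz.
8 Hz ≤ fs/2 = 25 Hz, passes unchanged.
206 Hz mod fs = 6 Hz.
6 Hz ≤ fs/2 = 25 Hz, appears at 6 Hz.
Distinct values: {6 Hz, 8 Hz, 20 Hz}.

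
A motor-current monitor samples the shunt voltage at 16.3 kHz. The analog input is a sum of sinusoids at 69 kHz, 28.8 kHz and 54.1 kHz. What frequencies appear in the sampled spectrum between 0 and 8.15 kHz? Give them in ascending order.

fs/2 = 8.15 kHz.
69 kHz mod fs = 3.8 kHz.
3.8 kHz ≤ fs/2 = 8.15 kHz, appears at 3.8 kHz.
28.8 kHz mod fs = 12.5 kHz.
12.5 kHz > fs/2 = 8.15 kHz, folds to fs − 12.5 kHz = 3.8 kHz.
54.1 kHz mod fs = 5.2 kHz.
5.2 kHz ≤ fs/2 = 8.15 kHz, appears at 5.2 kHz.
Distinct values: {3.8 kHz, 5.2 kHz}.

3.8 kHz, 5.2 kHz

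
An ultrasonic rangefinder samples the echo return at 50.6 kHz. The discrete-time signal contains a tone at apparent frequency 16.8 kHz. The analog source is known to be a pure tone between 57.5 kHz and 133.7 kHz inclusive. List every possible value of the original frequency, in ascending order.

Frequencies that alias to 16.8 kHz are k·fs ± 16.8 kHz for integer k ≥ 0.
k=0: 16.8 kHz.
k=1: 33.8 kHz, 67.4 kHz.
k=2: 84.4 kHz, 118 kHz.
k=3: 135 kHz, 168.6 kHz.
Within [57.5 kHz, 133.7 kHz]: 67.4 kHz, 84.4 kHz, 118 kHz.

67.4 kHz, 84.4 kHz, 118 kHz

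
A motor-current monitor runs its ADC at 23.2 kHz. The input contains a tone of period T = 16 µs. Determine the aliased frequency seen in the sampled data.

T = 16 µs → f = 1/T = 62.5 kHz.
62.5 kHz mod fs = 16.1 kHz.
16.1 kHz > fs/2 = 11.6 kHz, folds to fs − 16.1 kHz = 7.1 kHz.

7.1 kHz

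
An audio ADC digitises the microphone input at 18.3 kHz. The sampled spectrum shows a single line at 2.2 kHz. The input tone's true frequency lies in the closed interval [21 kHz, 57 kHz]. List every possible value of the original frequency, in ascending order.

34.4 kHz, 38.8 kHz, 52.7 kHz

Frequencies that alias to 2.2 kHz are k·fs ± 2.2 kHz for integer k ≥ 0.
k=0: 2.2 kHz.
k=1: 16.1 kHz, 20.5 kHz.
k=2: 34.4 kHz, 38.8 kHz.
k=3: 52.7 kHz, 57.1 kHz.
k=4: 71 kHz, 75.4 kHz.
Within [21 kHz, 57 kHz]: 34.4 kHz, 38.8 kHz, 52.7 kHz.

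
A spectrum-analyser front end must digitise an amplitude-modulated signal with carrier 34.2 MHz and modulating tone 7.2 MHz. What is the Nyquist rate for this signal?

82.8 MHz

AM sidebands sit at fc ± fm = 27 MHz and 41.4 MHz.
Highest-frequency component: 41.4 MHz.
Nyquist rate = 2 × 41.4 MHz = 82.8 MHz.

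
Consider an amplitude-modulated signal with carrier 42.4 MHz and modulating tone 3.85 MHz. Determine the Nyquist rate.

92.5 MHz

AM sidebands sit at fc ± fm = 38.55 MHz and 46.25 MHz.
Highest-frequency component: 46.25 MHz.
Nyquist rate = 2 × 46.25 MHz = 92.5 MHz.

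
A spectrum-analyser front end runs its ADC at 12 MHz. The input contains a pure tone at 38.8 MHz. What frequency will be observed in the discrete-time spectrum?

38.8 MHz mod fs = 2.8 MHz.
2.8 MHz ≤ fs/2 = 6 MHz, appears at 2.8 MHz.

2.8 MHz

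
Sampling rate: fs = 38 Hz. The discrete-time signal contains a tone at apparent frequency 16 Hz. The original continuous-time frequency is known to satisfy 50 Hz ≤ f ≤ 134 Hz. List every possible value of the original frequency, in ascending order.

54 Hz, 60 Hz, 92 Hz, 98 Hz, 130 Hz

Frequencies that alias to 16 Hz are k·fs ± 16 Hz for integer k ≥ 0.
k=0: 16 Hz.
k=1: 22 Hz, 54 Hz.
k=2: 60 Hz, 92 Hz.
k=3: 98 Hz, 130 Hz.
k=4: 136 Hz, 168 Hz.
Within [50 Hz, 134 Hz]: 54 Hz, 60 Hz, 92 Hz, 98 Hz, 130 Hz.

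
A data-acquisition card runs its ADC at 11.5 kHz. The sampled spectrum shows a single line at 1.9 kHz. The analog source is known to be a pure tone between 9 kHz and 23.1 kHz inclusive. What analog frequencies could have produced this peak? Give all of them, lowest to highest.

Frequencies that alias to 1.9 kHz are k·fs ± 1.9 kHz for integer k ≥ 0.
k=0: 1.9 kHz.
k=1: 9.6 kHz, 13.4 kHz.
k=2: 21.1 kHz, 24.9 kHz.
k=3: 32.6 kHz, 36.4 kHz.
Within [9 kHz, 23.1 kHz]: 9.6 kHz, 13.4 kHz, 21.1 kHz.

9.6 kHz, 13.4 kHz, 21.1 kHz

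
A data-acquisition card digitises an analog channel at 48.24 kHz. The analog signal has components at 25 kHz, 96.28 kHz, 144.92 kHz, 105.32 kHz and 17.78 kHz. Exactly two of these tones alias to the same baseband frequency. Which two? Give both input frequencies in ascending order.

fs/2 = 24.12 kHz.
25 kHz > fs/2 = 24.12 kHz, folds to fs − 25 kHz = 23.24 kHz.
96.28 kHz mod fs = 48.04 kHz.
48.04 kHz > fs/2 = 24.12 kHz, folds to fs − 48.04 kHz = 0.2 kHz.
144.92 kHz mod fs = 0.2 kHz.
0.2 kHz ≤ fs/2 = 24.12 kHz, appears at 0.2 kHz.
105.32 kHz mod fs = 8.84 kHz.
8.84 kHz ≤ fs/2 = 24.12 kHz, appears at 8.84 kHz.
17.78 kHz ≤ fs/2 = 24.12 kHz, passes unchanged.
96.28 kHz and 144.92 kHz both map to 0.2 kHz.

96.28 kHz, 144.92 kHz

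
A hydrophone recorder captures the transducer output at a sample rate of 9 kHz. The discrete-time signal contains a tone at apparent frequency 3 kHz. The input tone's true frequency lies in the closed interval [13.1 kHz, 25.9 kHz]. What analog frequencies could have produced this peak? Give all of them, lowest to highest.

15 kHz, 21 kHz, 24 kHz

Frequencies that alias to 3 kHz are k·fs ± 3 kHz for integer k ≥ 0.
k=0: 3 kHz.
k=1: 6 kHz, 12 kHz.
k=2: 15 kHz, 21 kHz.
k=3: 24 kHz, 30 kHz.
k=4: 33 kHz, 39 kHz.
Within [13.1 kHz, 25.9 kHz]: 15 kHz, 21 kHz, 24 kHz.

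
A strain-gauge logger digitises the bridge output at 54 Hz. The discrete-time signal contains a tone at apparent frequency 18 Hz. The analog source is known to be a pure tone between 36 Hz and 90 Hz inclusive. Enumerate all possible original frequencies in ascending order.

Frequencies that alias to 18 Hz are k·fs ± 18 Hz for integer k ≥ 0.
k=0: 18 Hz.
k=1: 36 Hz, 72 Hz.
k=2: 90 Hz, 126 Hz.
k=3: 144 Hz, 180 Hz.
Within [36 Hz, 90 Hz]: 36 Hz, 72 Hz, 90 Hz.

36 Hz, 72 Hz, 90 Hz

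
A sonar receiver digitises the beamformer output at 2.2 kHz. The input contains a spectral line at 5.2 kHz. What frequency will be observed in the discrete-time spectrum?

5.2 kHz mod fs = 0.8 kHz.
0.8 kHz ≤ fs/2 = 1.1 kHz, appears at 0.8 kHz.

0.8 kHz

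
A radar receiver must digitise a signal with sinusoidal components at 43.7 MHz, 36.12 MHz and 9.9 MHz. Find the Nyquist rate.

Highest-frequency component: 43.7 MHz.
Nyquist rate = 2 × 43.7 MHz = 87.4 MHz.

87.4 MHz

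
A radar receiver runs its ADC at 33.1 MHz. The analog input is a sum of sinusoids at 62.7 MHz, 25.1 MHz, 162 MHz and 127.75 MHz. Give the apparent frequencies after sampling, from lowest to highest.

fs/2 = 16.55 MHz.
62.7 MHz mod fs = 29.6 MHz.
29.6 MHz > fs/2 = 16.55 MHz, folds to fs − 29.6 MHz = 3.5 MHz.
25.1 MHz > fs/2 = 16.55 MHz, folds to fs − 25.1 MHz = 8 MHz.
162 MHz mod fs = 29.6 MHz.
29.6 MHz > fs/2 = 16.55 MHz, folds to fs − 29.6 MHz = 3.5 MHz.
127.75 MHz mod fs = 28.45 MHz.
28.45 MHz > fs/2 = 16.55 MHz, folds to fs − 28.45 MHz = 4.65 MHz.
Distinct values: {3.5 MHz, 4.65 MHz, 8 MHz}.

3.5 MHz, 4.65 MHz, 8 MHz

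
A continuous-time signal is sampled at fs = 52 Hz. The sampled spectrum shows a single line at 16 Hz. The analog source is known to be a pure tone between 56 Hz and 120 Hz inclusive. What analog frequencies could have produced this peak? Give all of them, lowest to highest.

68 Hz, 88 Hz, 120 Hz

Frequencies that alias to 16 Hz are k·fs ± 16 Hz for integer k ≥ 0.
k=0: 16 Hz.
k=1: 36 Hz, 68 Hz.
k=2: 88 Hz, 120 Hz.
k=3: 140 Hz, 172 Hz.
Within [56 Hz, 120 Hz]: 68 Hz, 88 Hz, 120 Hz.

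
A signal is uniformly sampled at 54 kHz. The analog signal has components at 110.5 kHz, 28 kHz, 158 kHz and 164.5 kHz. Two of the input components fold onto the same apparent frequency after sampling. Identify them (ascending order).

fs/2 = 27 kHz.
110.5 kHz mod fs = 2.5 kHz.
2.5 kHz ≤ fs/2 = 27 kHz, appears at 2.5 kHz.
28 kHz > fs/2 = 27 kHz, folds to fs − 28 kHz = 26 kHz.
158 kHz mod fs = 50 kHz.
50 kHz > fs/2 = 27 kHz, folds to fs − 50 kHz = 4 kHz.
164.5 kHz mod fs = 2.5 kHz.
2.5 kHz ≤ fs/2 = 27 kHz, appears at 2.5 kHz.
110.5 kHz and 164.5 kHz both map to 2.5 kHz.

110.5 kHz, 164.5 kHz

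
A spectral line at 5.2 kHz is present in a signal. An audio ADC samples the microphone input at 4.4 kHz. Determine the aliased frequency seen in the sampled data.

5.2 kHz mod fs = 0.8 kHz.
0.8 kHz ≤ fs/2 = 2.2 kHz, appears at 0.8 kHz.

0.8 kHz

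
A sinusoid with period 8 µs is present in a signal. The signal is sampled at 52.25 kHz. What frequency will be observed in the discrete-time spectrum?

T = 8 µs → f = 1/T = 125 kHz.
125 kHz mod fs = 20.5 kHz.
20.5 kHz ≤ fs/2 = 26.125 kHz, appears at 20.5 kHz.

20.5 kHz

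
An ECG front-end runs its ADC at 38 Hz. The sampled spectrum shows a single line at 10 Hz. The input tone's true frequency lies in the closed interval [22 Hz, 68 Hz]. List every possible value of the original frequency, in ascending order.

Frequencies that alias to 10 Hz are k·fs ± 10 Hz for integer k ≥ 0.
k=0: 10 Hz.
k=1: 28 Hz, 48 Hz.
k=2: 66 Hz, 86 Hz.
k=3: 104 Hz, 124 Hz.
Within [22 Hz, 68 Hz]: 28 Hz, 48 Hz, 66 Hz.

28 Hz, 48 Hz, 66 Hz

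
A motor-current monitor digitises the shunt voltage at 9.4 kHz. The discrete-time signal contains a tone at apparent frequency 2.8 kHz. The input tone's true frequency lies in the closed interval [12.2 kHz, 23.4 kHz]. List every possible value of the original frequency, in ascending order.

Frequencies that alias to 2.8 kHz are k·fs ± 2.8 kHz for integer k ≥ 0.
k=0: 2.8 kHz.
k=1: 6.6 kHz, 12.2 kHz.
k=2: 16 kHz, 21.6 kHz.
k=3: 25.4 kHz, 31 kHz.
Within [12.2 kHz, 23.4 kHz]: 12.2 kHz, 16 kHz, 21.6 kHz.

12.2 kHz, 16 kHz, 21.6 kHz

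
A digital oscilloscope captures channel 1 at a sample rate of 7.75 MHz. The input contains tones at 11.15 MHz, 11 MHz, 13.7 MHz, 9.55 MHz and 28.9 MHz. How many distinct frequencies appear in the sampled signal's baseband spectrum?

4

fs/2 = 3.875 MHz.
11.15 MHz mod fs = 3.4 MHz.
3.4 MHz ≤ fs/2 = 3.875 MHz, appears at 3.4 MHz.
11 MHz mod fs = 3.25 MHz.
3.25 MHz ≤ fs/2 = 3.875 MHz, appears at 3.25 MHz.
13.7 MHz mod fs = 5.95 MHz.
5.95 MHz > fs/2 = 3.875 MHz, folds to fs − 5.95 MHz = 1.8 MHz.
9.55 MHz mod fs = 1.8 MHz.
1.8 MHz ≤ fs/2 = 3.875 MHz, appears at 1.8 MHz.
28.9 MHz mod fs = 5.65 MHz.
5.65 MHz > fs/2 = 3.875 MHz, folds to fs − 5.65 MHz = 2.1 MHz.
Distinct values: {1.8 MHz, 2.1 MHz, 3.25 MHz, 3.4 MHz} → 4.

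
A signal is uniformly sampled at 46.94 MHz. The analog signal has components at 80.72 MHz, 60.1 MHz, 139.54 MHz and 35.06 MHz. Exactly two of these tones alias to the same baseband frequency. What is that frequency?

fs/2 = 23.47 MHz.
80.72 MHz mod fs = 33.78 MHz.
33.78 MHz > fs/2 = 23.47 MHz, folds to fs − 33.78 MHz = 13.16 MHz.
60.1 MHz mod fs = 13.16 MHz.
13.16 MHz ≤ fs/2 = 23.47 MHz, appears at 13.16 MHz.
139.54 MHz mod fs = 45.66 MHz.
45.66 MHz > fs/2 = 23.47 MHz, folds to fs − 45.66 MHz = 1.28 MHz.
35.06 MHz > fs/2 = 23.47 MHz, folds to fs − 35.06 MHz = 11.88 MHz.
60.1 MHz and 80.72 MHz both map to 13.16 MHz.

13.16 MHz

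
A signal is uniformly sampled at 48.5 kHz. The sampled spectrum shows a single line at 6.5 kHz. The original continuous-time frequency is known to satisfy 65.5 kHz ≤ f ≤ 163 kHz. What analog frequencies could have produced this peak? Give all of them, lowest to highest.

90.5 kHz, 103.5 kHz, 139 kHz, 152 kHz

Frequencies that alias to 6.5 kHz are k·fs ± 6.5 kHz for integer k ≥ 0.
k=0: 6.5 kHz.
k=1: 42 kHz, 55 kHz.
k=2: 90.5 kHz, 103.5 kHz.
k=3: 139 kHz, 152 kHz.
k=4: 187.5 kHz, 200.5 kHz.
Within [65.5 kHz, 163 kHz]: 90.5 kHz, 103.5 kHz, 139 kHz, 152 kHz.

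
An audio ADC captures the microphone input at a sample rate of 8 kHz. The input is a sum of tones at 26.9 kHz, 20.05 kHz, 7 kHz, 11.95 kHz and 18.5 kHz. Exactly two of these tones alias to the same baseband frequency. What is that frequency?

3.95 kHz

fs/2 = 4 kHz.
26.9 kHz mod fs = 2.9 kHz.
2.9 kHz ≤ fs/2 = 4 kHz, appears at 2.9 kHz.
20.05 kHz mod fs = 4.05 kHz.
4.05 kHz > fs/2 = 4 kHz, folds to fs − 4.05 kHz = 3.95 kHz.
7 kHz > fs/2 = 4 kHz, folds to fs − 7 kHz = 1 kHz.
11.95 kHz mod fs = 3.95 kHz.
3.95 kHz ≤ fs/2 = 4 kHz, appears at 3.95 kHz.
18.5 kHz mod fs = 2.5 kHz.
2.5 kHz ≤ fs/2 = 4 kHz, appears at 2.5 kHz.
11.95 kHz and 20.05 kHz both map to 3.95 kHz.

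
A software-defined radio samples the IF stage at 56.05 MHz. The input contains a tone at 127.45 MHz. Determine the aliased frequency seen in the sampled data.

15.35 MHz

127.45 MHz mod fs = 15.35 MHz.
15.35 MHz ≤ fs/2 = 28.025 MHz, appears at 15.35 MHz.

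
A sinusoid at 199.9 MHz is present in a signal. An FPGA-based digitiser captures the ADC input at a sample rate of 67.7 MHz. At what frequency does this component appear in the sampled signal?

3.2 MHz

199.9 MHz mod fs = 64.5 MHz.
64.5 MHz > fs/2 = 33.85 MHz, folds to fs − 64.5 MHz = 3.2 MHz.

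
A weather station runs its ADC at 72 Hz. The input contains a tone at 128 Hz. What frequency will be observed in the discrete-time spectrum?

16 Hz

128 Hz mod fs = 56 Hz.
56 Hz > fs/2 = 36 Hz, folds to fs − 56 Hz = 16 Hz.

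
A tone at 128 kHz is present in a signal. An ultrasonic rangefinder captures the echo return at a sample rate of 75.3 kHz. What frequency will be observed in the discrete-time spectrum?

128 kHz mod fs = 52.7 kHz.
52.7 kHz > fs/2 = 37.65 kHz, folds to fs − 52.7 kHz = 22.6 kHz.

22.6 kHz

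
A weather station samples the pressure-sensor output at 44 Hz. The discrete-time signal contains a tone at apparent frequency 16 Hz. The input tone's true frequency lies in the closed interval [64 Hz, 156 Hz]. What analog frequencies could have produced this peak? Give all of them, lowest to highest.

Frequencies that alias to 16 Hz are k·fs ± 16 Hz for integer k ≥ 0.
k=0: 16 Hz.
k=1: 28 Hz, 60 Hz.
k=2: 72 Hz, 104 Hz.
k=3: 116 Hz, 148 Hz.
k=4: 160 Hz, 192 Hz.
Within [64 Hz, 156 Hz]: 72 Hz, 104 Hz, 116 Hz, 148 Hz.

72 Hz, 104 Hz, 116 Hz, 148 Hz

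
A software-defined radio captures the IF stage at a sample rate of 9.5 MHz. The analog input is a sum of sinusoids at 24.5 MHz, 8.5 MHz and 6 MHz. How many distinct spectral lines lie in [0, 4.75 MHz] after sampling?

fs/2 = 4.75 MHz.
24.5 MHz mod fs = 5.5 MHz.
5.5 MHz > fs/2 = 4.75 MHz, folds to fs − 5.5 MHz = 4 MHz.
8.5 MHz > fs/2 = 4.75 MHz, folds to fs − 8.5 MHz = 1 MHz.
6 MHz > fs/2 = 4.75 MHz, folds to fs − 6 MHz = 3.5 MHz.
Distinct values: {1 MHz, 3.5 MHz, 4 MHz} → 3.

3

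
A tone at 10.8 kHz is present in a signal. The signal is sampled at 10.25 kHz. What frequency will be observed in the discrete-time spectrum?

10.8 kHz mod fs = 0.55 kHz.
0.55 kHz ≤ fs/2 = 5.125 kHz, appears at 0.55 kHz.

0.55 kHz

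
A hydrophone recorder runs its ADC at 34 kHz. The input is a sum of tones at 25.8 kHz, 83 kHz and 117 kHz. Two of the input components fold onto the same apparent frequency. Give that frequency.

fs/2 = 17 kHz.
25.8 kHz > fs/2 = 17 kHz, folds to fs − 25.8 kHz = 8.2 kHz.
83 kHz mod fs = 15 kHz.
15 kHz ≤ fs/2 = 17 kHz, appears at 15 kHz.
117 kHz mod fs = 15 kHz.
15 kHz ≤ fs/2 = 17 kHz, appears at 15 kHz.
83 kHz and 117 kHz both map to 15 kHz.

15 kHz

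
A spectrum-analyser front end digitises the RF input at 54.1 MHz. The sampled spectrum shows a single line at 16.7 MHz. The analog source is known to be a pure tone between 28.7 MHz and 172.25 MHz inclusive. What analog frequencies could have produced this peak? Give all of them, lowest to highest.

Frequencies that alias to 16.7 MHz are k·fs ± 16.7 MHz for integer k ≥ 0.
k=0: 16.7 MHz.
k=1: 37.4 MHz, 70.8 MHz.
k=2: 91.5 MHz, 124.9 MHz.
k=3: 145.6 MHz, 179 MHz.
k=4: 199.7 MHz, 233.1 MHz.
Within [28.7 MHz, 172.25 MHz]: 37.4 MHz, 70.8 MHz, 91.5 MHz, 124.9 MHz, 145.6 MHz.

37.4 MHz, 70.8 MHz, 91.5 MHz, 124.9 MHz, 145.6 MHz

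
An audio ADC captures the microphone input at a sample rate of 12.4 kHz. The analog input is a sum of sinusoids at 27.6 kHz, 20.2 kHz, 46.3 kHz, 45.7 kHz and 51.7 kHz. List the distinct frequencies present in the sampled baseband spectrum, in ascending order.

2.1 kHz, 2.8 kHz, 3.3 kHz, 3.9 kHz, 4.6 kHz

fs/2 = 6.2 kHz.
27.6 kHz mod fs = 2.8 kHz.
2.8 kHz ≤ fs/2 = 6.2 kHz, appears at 2.8 kHz.
20.2 kHz mod fs = 7.8 kHz.
7.8 kHz > fs/2 = 6.2 kHz, folds to fs − 7.8 kHz = 4.6 kHz.
46.3 kHz mod fs = 9.1 kHz.
9.1 kHz > fs/2 = 6.2 kHz, folds to fs − 9.1 kHz = 3.3 kHz.
45.7 kHz mod fs = 8.5 kHz.
8.5 kHz > fs/2 = 6.2 kHz, folds to fs − 8.5 kHz = 3.9 kHz.
51.7 kHz mod fs = 2.1 kHz.
2.1 kHz ≤ fs/2 = 6.2 kHz, appears at 2.1 kHz.
Distinct values: {2.1 kHz, 2.8 kHz, 3.3 kHz, 3.9 kHz, 4.6 kHz}.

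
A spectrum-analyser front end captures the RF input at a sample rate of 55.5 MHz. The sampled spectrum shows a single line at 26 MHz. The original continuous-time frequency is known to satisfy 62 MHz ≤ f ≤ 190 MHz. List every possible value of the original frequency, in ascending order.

81.5 MHz, 85 MHz, 137 MHz, 140.5 MHz

Frequencies that alias to 26 MHz are k·fs ± 26 MHz for integer k ≥ 0.
k=0: 26 MHz.
k=1: 29.5 MHz, 81.5 MHz.
k=2: 85 MHz, 137 MHz.
k=3: 140.5 MHz, 192.5 MHz.
k=4: 196 MHz, 248 MHz.
Within [62 MHz, 190 MHz]: 81.5 MHz, 85 MHz, 137 MHz, 140.5 MHz.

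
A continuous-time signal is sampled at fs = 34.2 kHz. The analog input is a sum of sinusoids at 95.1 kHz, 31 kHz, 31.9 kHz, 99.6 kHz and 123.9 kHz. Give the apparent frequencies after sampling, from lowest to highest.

fs/2 = 17.1 kHz.
95.1 kHz mod fs = 26.7 kHz.
26.7 kHz > fs/2 = 17.1 kHz, folds to fs − 26.7 kHz = 7.5 kHz.
31 kHz > fs/2 = 17.1 kHz, folds to fs − 31 kHz = 3.2 kHz.
31.9 kHz > fs/2 = 17.1 kHz, folds to fs − 31.9 kHz = 2.3 kHz.
99.6 kHz mod fs = 31.2 kHz.
31.2 kHz > fs/2 = 17.1 kHz, folds to fs − 31.2 kHz = 3 kHz.
123.9 kHz mod fs = 21.3 kHz.
21.3 kHz > fs/2 = 17.1 kHz, folds to fs − 21.3 kHz = 12.9 kHz.
Distinct values: {2.3 kHz, 3 kHz, 3.2 kHz, 7.5 kHz, 12.9 kHz}.

2.3 kHz, 3 kHz, 3.2 kHz, 7.5 kHz, 12.9 kHz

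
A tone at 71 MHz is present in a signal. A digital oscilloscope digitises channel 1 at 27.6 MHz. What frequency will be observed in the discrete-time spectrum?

11.8 MHz

71 MHz mod fs = 15.8 MHz.
15.8 MHz > fs/2 = 13.8 MHz, folds to fs − 15.8 MHz = 11.8 MHz.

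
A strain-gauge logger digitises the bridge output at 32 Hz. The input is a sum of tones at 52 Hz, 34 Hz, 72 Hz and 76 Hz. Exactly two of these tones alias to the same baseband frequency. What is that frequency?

12 Hz

fs/2 = 16 Hz.
52 Hz mod fs = 20 Hz.
20 Hz > fs/2 = 16 Hz, folds to fs − 20 Hz = 12 Hz.
34 Hz mod fs = 2 Hz.
2 Hz ≤ fs/2 = 16 Hz, appears at 2 Hz.
72 Hz mod fs = 8 Hz.
8 Hz ≤ fs/2 = 16 Hz, appears at 8 Hz.
76 Hz mod fs = 12 Hz.
12 Hz ≤ fs/2 = 16 Hz, appears at 12 Hz.
52 Hz and 76 Hz both map to 12 Hz.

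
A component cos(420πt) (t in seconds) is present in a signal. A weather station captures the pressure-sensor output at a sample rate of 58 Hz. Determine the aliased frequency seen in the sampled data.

22 Hz

ω = 420π rad/s → f = ω/(2π) = 210 Hz.
210 Hz mod fs = 36 Hz.
36 Hz > fs/2 = 29 Hz, folds to fs − 36 Hz = 22 Hz.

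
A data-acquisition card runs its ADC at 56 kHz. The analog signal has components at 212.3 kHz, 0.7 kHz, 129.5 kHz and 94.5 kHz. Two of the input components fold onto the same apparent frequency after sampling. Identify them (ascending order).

fs/2 = 28 kHz.
212.3 kHz mod fs = 44.3 kHz.
44.3 kHz > fs/2 = 28 kHz, folds to fs − 44.3 kHz = 11.7 kHz.
0.7 kHz ≤ fs/2 = 28 kHz, passes unchanged.
129.5 kHz mod fs = 17.5 kHz.
17.5 kHz ≤ fs/2 = 28 kHz, appears at 17.5 kHz.
94.5 kHz mod fs = 38.5 kHz.
38.5 kHz > fs/2 = 28 kHz, folds to fs − 38.5 kHz = 17.5 kHz.
94.5 kHz and 129.5 kHz both map to 17.5 kHz.

94.5 kHz, 129.5 kHz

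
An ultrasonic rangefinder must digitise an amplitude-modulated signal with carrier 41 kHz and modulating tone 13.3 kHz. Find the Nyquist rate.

108.6 kHz

AM sidebands sit at fc ± fm = 27.7 kHz and 54.3 kHz.
Highest-frequency component: 54.3 kHz.
Nyquist rate = 2 × 54.3 kHz = 108.6 kHz.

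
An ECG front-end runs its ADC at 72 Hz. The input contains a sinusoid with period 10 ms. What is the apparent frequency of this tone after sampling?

28 Hz

T = 10 ms → f = 1/T = 100 Hz.
100 Hz mod fs = 28 Hz.
28 Hz ≤ fs/2 = 36 Hz, appears at 28 Hz.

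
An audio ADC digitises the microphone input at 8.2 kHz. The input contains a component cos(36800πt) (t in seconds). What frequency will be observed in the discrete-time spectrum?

ω = 36800π rad/s → f = ω/(2π) = 18400 Hz = 18.4 kHz.
18.4 kHz mod fs = 2 kHz.
2 kHz ≤ fs/2 = 4.1 kHz, appears at 2 kHz.

2 kHz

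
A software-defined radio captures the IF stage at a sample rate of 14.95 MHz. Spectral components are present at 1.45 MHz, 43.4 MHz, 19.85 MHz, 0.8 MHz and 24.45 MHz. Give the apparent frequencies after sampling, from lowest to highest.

0.8 MHz, 1.45 MHz, 4.9 MHz, 5.45 MHz

fs/2 = 7.475 MHz.
1.45 MHz ≤ fs/2 = 7.475 MHz, passes unchanged.
43.4 MHz mod fs = 13.5 MHz.
13.5 MHz > fs/2 = 7.475 MHz, folds to fs − 13.5 MHz = 1.45 MHz.
19.85 MHz mod fs = 4.9 MHz.
4.9 MHz ≤ fs/2 = 7.475 MHz, appears at 4.9 MHz.
0.8 MHz ≤ fs/2 = 7.475 MHz, passes unchanged.
24.45 MHz mod fs = 9.5 MHz.
9.5 MHz > fs/2 = 7.475 MHz, folds to fs − 9.5 MHz = 5.45 MHz.
Distinct values: {0.8 MHz, 1.45 MHz, 4.9 MHz, 5.45 MHz}.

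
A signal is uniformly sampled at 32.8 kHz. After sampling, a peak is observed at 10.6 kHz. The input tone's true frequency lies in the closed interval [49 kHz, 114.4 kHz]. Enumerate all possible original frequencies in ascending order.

Frequencies that alias to 10.6 kHz are k·fs ± 10.6 kHz for integer k ≥ 0.
k=0: 10.6 kHz.
k=1: 22.2 kHz, 43.4 kHz.
k=2: 55 kHz, 76.2 kHz.
k=3: 87.8 kHz, 109 kHz.
k=4: 120.6 kHz, 141.8 kHz.
Within [49 kHz, 114.4 kHz]: 55 kHz, 76.2 kHz, 87.8 kHz, 109 kHz.

55 kHz, 76.2 kHz, 87.8 kHz, 109 kHz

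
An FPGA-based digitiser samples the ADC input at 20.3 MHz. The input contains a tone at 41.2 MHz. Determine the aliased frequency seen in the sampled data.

41.2 MHz mod fs = 0.6 MHz.
0.6 MHz ≤ fs/2 = 10.15 MHz, appears at 0.6 MHz.

0.6 MHz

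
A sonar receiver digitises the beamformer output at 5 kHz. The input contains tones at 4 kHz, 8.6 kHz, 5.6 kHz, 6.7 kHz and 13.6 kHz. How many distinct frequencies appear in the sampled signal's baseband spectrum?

4

fs/2 = 2.5 kHz.
4 kHz > fs/2 = 2.5 kHz, folds to fs − 4 kHz = 1 kHz.
8.6 kHz mod fs = 3.6 kHz.
3.6 kHz > fs/2 = 2.5 kHz, folds to fs − 3.6 kHz = 1.4 kHz.
5.6 kHz mod fs = 0.6 kHz.
0.6 kHz ≤ fs/2 = 2.5 kHz, appears at 0.6 kHz.
6.7 kHz mod fs = 1.7 kHz.
1.7 kHz ≤ fs/2 = 2.5 kHz, appears at 1.7 kHz.
13.6 kHz mod fs = 3.6 kHz.
3.6 kHz > fs/2 = 2.5 kHz, folds to fs − 3.6 kHz = 1.4 kHz.
Distinct values: {0.6 kHz, 1 kHz, 1.4 kHz, 1.7 kHz} → 4.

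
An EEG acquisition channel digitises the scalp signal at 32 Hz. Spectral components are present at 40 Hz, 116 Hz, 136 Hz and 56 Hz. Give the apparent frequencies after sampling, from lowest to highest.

8 Hz, 12 Hz

fs/2 = 16 Hz.
40 Hz mod fs = 8 Hz.
8 Hz ≤ fs/2 = 16 Hz, appears at 8 Hz.
116 Hz mod fs = 20 Hz.
20 Hz > fs/2 = 16 Hz, folds to fs − 20 Hz = 12 Hz.
136 Hz mod fs = 8 Hz.
8 Hz ≤ fs/2 = 16 Hz, appears at 8 Hz.
56 Hz mod fs = 24 Hz.
24 Hz > fs/2 = 16 Hz, folds to fs − 24 Hz = 8 Hz.
Distinct values: {8 Hz, 12 Hz}.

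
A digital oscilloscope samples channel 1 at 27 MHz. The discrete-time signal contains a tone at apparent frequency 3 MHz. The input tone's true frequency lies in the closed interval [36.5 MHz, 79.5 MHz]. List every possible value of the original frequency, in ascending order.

51 MHz, 57 MHz, 78 MHz

Frequencies that alias to 3 MHz are k·fs ± 3 MHz for integer k ≥ 0.
k=0: 3 MHz.
k=1: 24 MHz, 30 MHz.
k=2: 51 MHz, 57 MHz.
k=3: 78 MHz, 84 MHz.
k=4: 105 MHz, 111 MHz.
Within [36.5 MHz, 79.5 MHz]: 51 MHz, 57 MHz, 78 MHz.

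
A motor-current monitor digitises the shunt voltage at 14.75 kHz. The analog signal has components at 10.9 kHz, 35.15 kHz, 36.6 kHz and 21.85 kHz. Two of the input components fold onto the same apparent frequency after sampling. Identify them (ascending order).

21.85 kHz, 36.6 kHz

fs/2 = 7.375 kHz.
10.9 kHz > fs/2 = 7.375 kHz, folds to fs − 10.9 kHz = 3.85 kHz.
35.15 kHz mod fs = 5.65 kHz.
5.65 kHz ≤ fs/2 = 7.375 kHz, appears at 5.65 kHz.
36.6 kHz mod fs = 7.1 kHz.
7.1 kHz ≤ fs/2 = 7.375 kHz, appears at 7.1 kHz.
21.85 kHz mod fs = 7.1 kHz.
7.1 kHz ≤ fs/2 = 7.375 kHz, appears at 7.1 kHz.
21.85 kHz and 36.6 kHz both map to 7.1 kHz.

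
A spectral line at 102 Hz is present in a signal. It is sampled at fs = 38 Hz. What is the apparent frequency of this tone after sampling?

102 Hz mod fs = 26 Hz.
26 Hz > fs/2 = 19 Hz, folds to fs − 26 Hz = 12 Hz.

12 Hz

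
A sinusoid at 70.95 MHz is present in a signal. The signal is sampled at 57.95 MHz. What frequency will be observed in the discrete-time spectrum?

70.95 MHz mod fs = 13 MHz.
13 MHz ≤ fs/2 = 28.975 MHz, appears at 13 MHz.

13 MHz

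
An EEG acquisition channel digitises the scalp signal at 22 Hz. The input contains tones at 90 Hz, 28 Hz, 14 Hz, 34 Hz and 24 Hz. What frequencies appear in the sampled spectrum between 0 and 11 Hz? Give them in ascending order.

2 Hz, 6 Hz, 8 Hz, 10 Hz

fs/2 = 11 Hz.
90 Hz mod fs = 2 Hz.
2 Hz ≤ fs/2 = 11 Hz, appears at 2 Hz.
28 Hz mod fs = 6 Hz.
6 Hz ≤ fs/2 = 11 Hz, appears at 6 Hz.
14 Hz > fs/2 = 11 Hz, folds to fs − 14 Hz = 8 Hz.
34 Hz mod fs = 12 Hz.
12 Hz > fs/2 = 11 Hz, folds to fs − 12 Hz = 10 Hz.
24 Hz mod fs = 2 Hz.
2 Hz ≤ fs/2 = 11 Hz, appears at 2 Hz.
Distinct values: {2 Hz, 6 Hz, 8 Hz, 10 Hz}.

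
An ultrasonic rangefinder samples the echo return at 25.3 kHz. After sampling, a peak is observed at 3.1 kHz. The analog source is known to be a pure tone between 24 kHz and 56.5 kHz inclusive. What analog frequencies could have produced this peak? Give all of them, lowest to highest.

Frequencies that alias to 3.1 kHz are k·fs ± 3.1 kHz for integer k ≥ 0.
k=0: 3.1 kHz.
k=1: 22.2 kHz, 28.4 kHz.
k=2: 47.5 kHz, 53.7 kHz.
k=3: 72.8 kHz, 79 kHz.
Within [24 kHz, 56.5 kHz]: 28.4 kHz, 47.5 kHz, 53.7 kHz.

28.4 kHz, 47.5 kHz, 53.7 kHz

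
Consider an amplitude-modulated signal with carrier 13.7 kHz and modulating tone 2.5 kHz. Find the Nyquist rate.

32.4 kHz

AM sidebands sit at fc ± fm = 11.2 kHz and 16.2 kHz.
Highest-frequency component: 16.2 kHz.
Nyquist rate = 2 × 16.2 kHz = 32.4 kHz.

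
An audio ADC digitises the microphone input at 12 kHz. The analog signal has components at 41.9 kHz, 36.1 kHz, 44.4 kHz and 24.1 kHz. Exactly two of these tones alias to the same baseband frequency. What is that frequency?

fs/2 = 6 kHz.
41.9 kHz mod fs = 5.9 kHz.
5.9 kHz ≤ fs/2 = 6 kHz, appears at 5.9 kHz.
36.1 kHz mod fs = 0.1 kHz.
0.1 kHz ≤ fs/2 = 6 kHz, appears at 0.1 kHz.
44.4 kHz mod fs = 8.4 kHz.
8.4 kHz > fs/2 = 6 kHz, folds to fs − 8.4 kHz = 3.6 kHz.
24.1 kHz mod fs = 0.1 kHz.
0.1 kHz ≤ fs/2 = 6 kHz, appears at 0.1 kHz.
24.1 kHz and 36.1 kHz both map to 0.1 kHz.

0.1 kHz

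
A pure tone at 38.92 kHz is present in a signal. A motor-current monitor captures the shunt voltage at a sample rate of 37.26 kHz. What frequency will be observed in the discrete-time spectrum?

38.92 kHz mod fs = 1.66 kHz.
1.66 kHz ≤ fs/2 = 18.63 kHz, appears at 1.66 kHz.

1.66 kHz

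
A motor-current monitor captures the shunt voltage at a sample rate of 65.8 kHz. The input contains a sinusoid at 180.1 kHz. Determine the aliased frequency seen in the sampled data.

17.3 kHz

180.1 kHz mod fs = 48.5 kHz.
48.5 kHz > fs/2 = 32.9 kHz, folds to fs − 48.5 kHz = 17.3 kHz.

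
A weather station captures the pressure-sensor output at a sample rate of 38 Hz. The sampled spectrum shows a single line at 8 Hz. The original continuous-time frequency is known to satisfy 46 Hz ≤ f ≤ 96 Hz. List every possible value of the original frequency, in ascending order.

Frequencies that alias to 8 Hz are k·fs ± 8 Hz for integer k ≥ 0.
k=0: 8 Hz.
k=1: 30 Hz, 46 Hz.
k=2: 68 Hz, 84 Hz.
k=3: 106 Hz, 122 Hz.
Within [46 Hz, 96 Hz]: 46 Hz, 68 Hz, 84 Hz.

46 Hz, 68 Hz, 84 Hz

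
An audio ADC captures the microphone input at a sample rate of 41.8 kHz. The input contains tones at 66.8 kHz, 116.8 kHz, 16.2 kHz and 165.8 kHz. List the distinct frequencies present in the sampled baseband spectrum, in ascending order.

fs/2 = 20.9 kHz.
66.8 kHz mod fs = 25 kHz.
25 kHz > fs/2 = 20.9 kHz, folds to fs − 25 kHz = 16.8 kHz.
116.8 kHz mod fs = 33.2 kHz.
33.2 kHz > fs/2 = 20.9 kHz, folds to fs − 33.2 kHz = 8.6 kHz.
16.2 kHz ≤ fs/2 = 20.9 kHz, passes unchanged.
165.8 kHz mod fs = 40.4 kHz.
40.4 kHz > fs/2 = 20.9 kHz, folds to fs − 40.4 kHz = 1.4 kHz.
Distinct values: {1.4 kHz, 8.6 kHz, 16.2 kHz, 16.8 kHz}.

1.4 kHz, 8.6 kHz, 16.2 kHz, 16.8 kHz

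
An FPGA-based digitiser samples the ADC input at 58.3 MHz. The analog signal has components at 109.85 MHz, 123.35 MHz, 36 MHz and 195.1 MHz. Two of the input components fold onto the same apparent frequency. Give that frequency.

fs/2 = 29.15 MHz.
109.85 MHz mod fs = 51.55 MHz.
51.55 MHz > fs/2 = 29.15 MHz, folds to fs − 51.55 MHz = 6.75 MHz.
123.35 MHz mod fs = 6.75 MHz.
6.75 MHz ≤ fs/2 = 29.15 MHz, appears at 6.75 MHz.
36 MHz > fs/2 = 29.15 MHz, folds to fs − 36 MHz = 22.3 MHz.
195.1 MHz mod fs = 20.2 MHz.
20.2 MHz ≤ fs/2 = 29.15 MHz, appears at 20.2 MHz.
109.85 MHz and 123.35 MHz both map to 6.75 MHz.

6.75 MHz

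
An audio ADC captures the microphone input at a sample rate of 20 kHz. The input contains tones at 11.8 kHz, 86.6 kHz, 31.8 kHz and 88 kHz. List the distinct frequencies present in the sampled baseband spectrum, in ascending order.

fs/2 = 10 kHz.
11.8 kHz > fs/2 = 10 kHz, folds to fs − 11.8 kHz = 8.2 kHz.
86.6 kHz mod fs = 6.6 kHz.
6.6 kHz ≤ fs/2 = 10 kHz, appears at 6.6 kHz.
31.8 kHz mod fs = 11.8 kHz.
11.8 kHz > fs/2 = 10 kHz, folds to fs − 11.8 kHz = 8.2 kHz.
88 kHz mod fs = 8 kHz.
8 kHz ≤ fs/2 = 10 kHz, appears at 8 kHz.
Distinct values: {6.6 kHz, 8 kHz, 8.2 kHz}.

6.6 kHz, 8 kHz, 8.2 kHz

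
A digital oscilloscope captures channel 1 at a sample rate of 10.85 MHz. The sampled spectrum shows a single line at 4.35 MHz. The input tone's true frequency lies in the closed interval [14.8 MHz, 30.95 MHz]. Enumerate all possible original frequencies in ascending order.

15.2 MHz, 17.35 MHz, 26.05 MHz, 28.2 MHz

Frequencies that alias to 4.35 MHz are k·fs ± 4.35 MHz for integer k ≥ 0.
k=0: 4.35 MHz.
k=1: 6.5 MHz, 15.2 MHz.
k=2: 17.35 MHz, 26.05 MHz.
k=3: 28.2 MHz, 36.9 MHz.
k=4: 39.05 MHz, 47.75 MHz.
Within [14.8 MHz, 30.95 MHz]: 15.2 MHz, 17.35 MHz, 26.05 MHz, 28.2 MHz.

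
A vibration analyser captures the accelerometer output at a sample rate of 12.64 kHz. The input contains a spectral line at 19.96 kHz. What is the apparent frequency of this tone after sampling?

5.32 kHz

19.96 kHz mod fs = 7.32 kHz.
7.32 kHz > fs/2 = 6.32 kHz, folds to fs − 7.32 kHz = 5.32 kHz.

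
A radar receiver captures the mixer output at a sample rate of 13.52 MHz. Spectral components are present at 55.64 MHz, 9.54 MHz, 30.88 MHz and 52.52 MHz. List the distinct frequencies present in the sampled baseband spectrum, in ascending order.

1.56 MHz, 3.84 MHz, 3.98 MHz

fs/2 = 6.76 MHz.
55.64 MHz mod fs = 1.56 MHz.
1.56 MHz ≤ fs/2 = 6.76 MHz, appears at 1.56 MHz.
9.54 MHz > fs/2 = 6.76 MHz, folds to fs − 9.54 MHz = 3.98 MHz.
30.88 MHz mod fs = 3.84 MHz.
3.84 MHz ≤ fs/2 = 6.76 MHz, appears at 3.84 MHz.
52.52 MHz mod fs = 11.96 MHz.
11.96 MHz > fs/2 = 6.76 MHz, folds to fs − 11.96 MHz = 1.56 MHz.
Distinct values: {1.56 MHz, 3.84 MHz, 3.98 MHz}.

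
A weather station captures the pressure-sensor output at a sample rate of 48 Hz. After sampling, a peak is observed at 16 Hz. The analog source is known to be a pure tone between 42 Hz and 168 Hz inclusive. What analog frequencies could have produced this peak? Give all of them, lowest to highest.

Frequencies that alias to 16 Hz are k·fs ± 16 Hz for integer k ≥ 0.
k=0: 16 Hz.
k=1: 32 Hz, 64 Hz.
k=2: 80 Hz, 112 Hz.
k=3: 128 Hz, 160 Hz.
k=4: 176 Hz, 208 Hz.
Within [42 Hz, 168 Hz]: 64 Hz, 80 Hz, 112 Hz, 128 Hz, 160 Hz.

64 Hz, 80 Hz, 112 Hz, 128 Hz, 160 Hz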